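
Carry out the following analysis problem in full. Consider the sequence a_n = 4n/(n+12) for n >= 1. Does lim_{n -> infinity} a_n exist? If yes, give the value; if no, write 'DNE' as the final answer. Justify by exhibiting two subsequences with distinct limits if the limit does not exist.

Examine the behaviour of a_n along subsequences.
Even-n subsequence a_{2k} = 4(2k)/(2k+12) -> 4. Odd-n subsequence a_{2k+1} = 4(2k+1)/(2k+13) -> 4. Both tend to 4, which suggests the limit is 4; verify directly.
|a_n - 4| = |4n - 4(n+12)| / (n+12) = 48/(n+12) < 48/n for every n >= 1.
Given epsilon > 0, choose a positive integer N > 48/epsilon. Then for all n >= N, |a_n - 4| < 48/n <= 48/N < epsilon.
So by the definition of the limit, lim a_n exists and equals 4.

4


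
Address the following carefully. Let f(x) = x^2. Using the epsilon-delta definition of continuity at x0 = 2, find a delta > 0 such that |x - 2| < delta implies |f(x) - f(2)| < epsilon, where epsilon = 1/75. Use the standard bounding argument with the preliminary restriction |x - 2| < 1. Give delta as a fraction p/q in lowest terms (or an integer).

Factor: |x^2 - (2)^2| = |x - 2| * |x + 2|.
Impose |x - 2| < 1 first. Then |x + 2| = |(x - 2) + 2*(2)| <= |x - 2| + 2*|2| < 1 + 4 = 5.
So |x^2 - (2)^2| < delta * 5.
We need delta * 5 <= 1/75, i.e. delta <= 1/75/5 = 1/375.
Since 1/375 < 1, this is tighter than 1; take delta = 1/375.
So delta = 1/375 works.

1/375


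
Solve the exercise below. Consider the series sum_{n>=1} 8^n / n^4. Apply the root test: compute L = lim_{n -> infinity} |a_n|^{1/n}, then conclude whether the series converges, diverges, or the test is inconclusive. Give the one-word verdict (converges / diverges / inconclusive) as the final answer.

Let a_n denote the general term. Form |a_n|^(1/n) and simplify:
|a_n|^(1/n) = 8/n^(4/n)
Take the limit as n -> infinity: L = 8.
Since L = 8 > 1, the root test implies divergence.

diverges


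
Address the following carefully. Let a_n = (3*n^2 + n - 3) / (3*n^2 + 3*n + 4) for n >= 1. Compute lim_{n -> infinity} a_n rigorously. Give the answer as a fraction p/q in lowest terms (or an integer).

Divide numerator and denominator by n^2, the highest power:
numerator / n^2 = 3 + 1/n - 3/n^2
denominator / n^2 = 3 + 3/n + 4/n^2
As n -> infinity, all terms of the form c/n^k (k >= 1) tend to 0.
So numerator / n^2 -> 3 and denominator / n^2 -> 3.
Therefore lim a_n = 1.

1


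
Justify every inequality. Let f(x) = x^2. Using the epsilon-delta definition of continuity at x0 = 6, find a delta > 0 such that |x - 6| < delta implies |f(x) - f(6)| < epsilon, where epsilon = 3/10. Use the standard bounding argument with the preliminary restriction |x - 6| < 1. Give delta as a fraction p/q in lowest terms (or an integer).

Factor: |x^2 - (6)^2| = |x - 6| * |x + 6|.
Impose |x - 6| < 1 first. Then |x + 6| = |(x - 6) + 2*(6)| <= |x - 6| + 2*|6| < 1 + 12 = 13.
So |x^2 - (6)^2| < delta * 13.
We need delta * 13 <= 3/10, i.e. delta <= 3/10/13 = 3/130.
Since 3/130 < 1, this is tighter than 1; take delta = 3/130.
So delta = 3/130 works.

3/130


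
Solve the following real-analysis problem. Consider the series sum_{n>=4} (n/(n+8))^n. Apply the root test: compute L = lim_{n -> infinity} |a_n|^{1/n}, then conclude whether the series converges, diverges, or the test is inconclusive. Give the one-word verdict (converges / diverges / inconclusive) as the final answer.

Let a_n denote the general term. Form |a_n|^(1/n) and simplify:
|a_n|^(1/n) = n/(n + 8)
Take the limit as n -> infinity: L = 1.
Since L = 1, the root test is inconclusive. (In fact a_n = (n/(n+8))^n -> e^(-8) != 0, so the nth-term test shows divergence; but the root test itself gives no conclusion.)

inconclusive


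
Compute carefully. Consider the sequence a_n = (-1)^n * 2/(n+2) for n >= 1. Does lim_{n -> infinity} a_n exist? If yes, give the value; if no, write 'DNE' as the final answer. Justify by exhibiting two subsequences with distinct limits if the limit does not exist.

Examine the behaviour of a_n along subsequences.
Even-n subsequence a_{2k} = 2/(2k+2) -> 0. Odd-n subsequence a_{2k+1} = -2/(2k+3) -> 0. Both tend to 0, which suggests the limit is 0; verify directly.
|a_n - 0| = 2/(n+2) < 2/n for every n >= 1.
Given epsilon > 0, choose a positive integer N > 2/epsilon. Then for all n >= N, |a_n| < 2/n <= 2/N < epsilon.
So by the definition of the limit, lim a_n exists and equals 0.

0


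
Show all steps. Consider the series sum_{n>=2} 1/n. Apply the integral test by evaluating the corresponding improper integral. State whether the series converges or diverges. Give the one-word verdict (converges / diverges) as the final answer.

Let f(x) = 1/x. Then f is positive, continuous, and decreasing on [2, infinity), so the integral test applies.
Compute the improper integral int_{2}^infinity f(x) dx:
  antiderivative F(x) = log(x).
  As x -> infinity, log(x) -> infinity.
  So int = infinity - log(2) = infinity. By the integral test, the series diverges.

diverges


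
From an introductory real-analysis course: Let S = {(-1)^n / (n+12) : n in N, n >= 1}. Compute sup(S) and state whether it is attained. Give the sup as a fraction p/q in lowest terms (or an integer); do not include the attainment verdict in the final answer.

Analysis:
- Values: -1/13, 1/14, -1/15, 1/16, -1/17, ...
- Positive terms (even n): 1/(2+12), 1/(4+12), ... decreasing -> max = 1/14 (n=2).
- Negative terms (odd n): -1/(1+12), -1/(3+12), ... increasing -> min = -1/13 (n=1).
- So sup = 1/14 (attained at n=2); inf = -1/13 (attained at n=1).
Conclusion: sup(S) = 1/14, attained in S.

1/14


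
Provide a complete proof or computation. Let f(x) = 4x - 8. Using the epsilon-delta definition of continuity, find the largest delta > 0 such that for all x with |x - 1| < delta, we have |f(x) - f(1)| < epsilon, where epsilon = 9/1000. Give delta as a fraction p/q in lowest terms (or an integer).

We compute f(1) = 4*(1) - 8 = -4.
|f(x) - f(1)| = |4x - 8 - (-4)| = |4(x - 1)| = 4|x - 1|.
We need 4|x - 1| < 9/1000, i.e. |x - 1| < 9/1000 / 4 = 9/4000.
So any delta <= 9/4000 works. Conversely, if delta > 9/4000, then x = 1 + 9/4000 satisfies |x - 1| = 9/4000 < delta but |f(x) - f(1)| = 4 * 9/4000 = 9/1000, which is not < 9/1000; so no larger delta works.
Hence the largest such delta is 9/4000.

9/4000


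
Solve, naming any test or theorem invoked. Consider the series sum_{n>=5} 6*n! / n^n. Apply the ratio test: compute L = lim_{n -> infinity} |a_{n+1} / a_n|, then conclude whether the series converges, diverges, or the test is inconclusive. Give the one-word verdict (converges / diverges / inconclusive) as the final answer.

Let a_n denote the general term. Form the ratio a_{n+1}/a_n and simplify:
a_{n+1}/a_n = (n/(n + 1))^n
Take the limit as n -> infinity: L = exp(-1).
Since L = exp(-1) < 1, the ratio test implies the series converges.

converges


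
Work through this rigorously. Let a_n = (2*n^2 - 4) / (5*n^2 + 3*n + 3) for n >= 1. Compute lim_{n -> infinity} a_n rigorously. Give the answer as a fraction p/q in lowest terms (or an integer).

Divide numerator and denominator by n^2, the highest power:
numerator / n^2 = 2 - 4/n^2
denominator / n^2 = 5 + 3/n + 3/n^2
As n -> infinity, all terms of the form c/n^k (k >= 1) tend to 0.
So numerator / n^2 -> 2 and denominator / n^2 -> 5.
Therefore lim a_n = 2/5.

2/5


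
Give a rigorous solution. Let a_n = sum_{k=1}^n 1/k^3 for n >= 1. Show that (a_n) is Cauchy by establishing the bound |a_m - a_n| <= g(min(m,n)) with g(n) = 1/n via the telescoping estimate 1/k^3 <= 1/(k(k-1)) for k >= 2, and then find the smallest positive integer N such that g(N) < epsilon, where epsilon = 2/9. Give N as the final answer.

For m > n >= 1: |a_m - a_n| = sum_{k=n+1}^m 1/k^3.
Use 1/k^3 <= 1/(k(k-1)) = 1/(k-1) - 1/k for k >= 2 (which holds since k^3 >= k^2 >= k(k-1) for k >= 2):
sum_{k=n+1}^m 1/k^3 <= sum_{k=n+1}^m (1/(k-1) - 1/k) = 1/n - 1/m <= 1/n.
By symmetry the same bound holds with n,m swapped, so |a_m - a_n| <= 1/min(m,n) = g(min(m,n)). Since g(n) -> 0, (a_n) is Cauchy.
Now solve g(N) < 2/9: 1/N < 2/9 <=> N > 1/(2/9) = 9/2.
The smallest integer strictly greater than 9/2 is N = 5.
Check: g(5) = 1/5 < 2/9; g(4) = 1/4 >= 2/9. So N = 5.

5


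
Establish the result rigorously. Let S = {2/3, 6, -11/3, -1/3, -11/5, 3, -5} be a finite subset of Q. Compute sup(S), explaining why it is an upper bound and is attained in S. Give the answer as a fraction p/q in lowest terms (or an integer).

S is finite, so sup(S) = max(S).
Sorted decreasing:
6, 3, 2/3, -1/3, -11/5, -11/3, -5
The extremum is 6.
For every x in S, x <= 6. And 6 is in S, so it is attained.
Therefore sup(S) = 6.

6


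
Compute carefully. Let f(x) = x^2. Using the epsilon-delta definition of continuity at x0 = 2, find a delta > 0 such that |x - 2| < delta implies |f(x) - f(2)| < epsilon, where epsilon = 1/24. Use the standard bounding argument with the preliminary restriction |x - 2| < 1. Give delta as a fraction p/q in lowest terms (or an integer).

Factor: |x^2 - (2)^2| = |x - 2| * |x + 2|.
Impose |x - 2| < 1 first. Then |x + 2| = |(x - 2) + 2*(2)| <= |x - 2| + 2*|2| < 1 + 4 = 5.
So |x^2 - (2)^2| < delta * 5.
We need delta * 5 <= 1/24, i.e. delta <= 1/24/5 = 1/120.
Since 1/120 < 1, this is tighter than 1; take delta = 1/120.
So delta = 1/120 works.

1/120


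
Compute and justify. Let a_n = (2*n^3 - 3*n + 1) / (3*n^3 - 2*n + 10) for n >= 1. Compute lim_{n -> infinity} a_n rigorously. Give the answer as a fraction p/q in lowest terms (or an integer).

Divide numerator and denominator by n^3, the highest power:
numerator / n^3 = 2 - 3/n^2 + n^(-3)
denominator / n^3 = 3 - 2/n^2 + 10/n^3
As n -> infinity, all terms of the form c/n^k (k >= 1) tend to 0.
So numerator / n^3 -> 2 and denominator / n^3 -> 3.
Therefore lim a_n = 2/3.

2/3


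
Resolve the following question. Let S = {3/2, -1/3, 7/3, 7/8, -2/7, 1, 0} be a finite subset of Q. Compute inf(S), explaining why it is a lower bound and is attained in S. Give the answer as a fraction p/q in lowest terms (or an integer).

S is finite, so inf(S) = min(S).
Sorted increasing:
-1/3, -2/7, 0, 7/8, 1, 3/2, 7/3
The extremum is -1/3.
For every x in S, x >= -1/3. And -1/3 is in S, so it is attained.
Therefore inf(S) = -1/3.

-1/3


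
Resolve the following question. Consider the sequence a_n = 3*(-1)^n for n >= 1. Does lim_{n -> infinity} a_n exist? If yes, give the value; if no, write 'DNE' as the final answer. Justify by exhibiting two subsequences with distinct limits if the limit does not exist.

Examine the behaviour of a_n along subsequences.
Even-n subsequence a_{2k} = 3 -> 3. Odd-n subsequence a_{2k+1} = -3 -> -3.
Since these two subsequential limits are 3 and -3, distinct, the full sequence cannot converge (a convergent sequence has all subsequences tending to the same limit). So lim a_n does not exist.

DNE


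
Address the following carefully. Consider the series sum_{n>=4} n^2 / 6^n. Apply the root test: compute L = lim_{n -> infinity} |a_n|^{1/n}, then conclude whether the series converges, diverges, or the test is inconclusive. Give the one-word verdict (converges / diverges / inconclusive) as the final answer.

Let a_n denote the general term. Form |a_n|^(1/n) and simplify:
|a_n|^(1/n) = n^(2/n)/6
Take the limit as n -> infinity: L = 1/6.
Since L = 1/6 < 1, the root test implies convergence.

converges


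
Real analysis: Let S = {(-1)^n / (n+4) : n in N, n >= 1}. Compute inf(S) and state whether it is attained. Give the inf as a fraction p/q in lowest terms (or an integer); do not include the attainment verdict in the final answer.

Analysis:
- Values: -1/5, 1/6, -1/7, 1/8, -1/9, ...
- Positive terms (even n): 1/(2+4), 1/(4+4), ... decreasing -> max = 1/6 (n=2).
- Negative terms (odd n): -1/(1+4), -1/(3+4), ... increasing -> min = -1/5 (n=1).
- So sup = 1/6 (attained at n=2); inf = -1/5 (attained at n=1).
Conclusion: inf(S) = -1/5, attained in S.

-1/5


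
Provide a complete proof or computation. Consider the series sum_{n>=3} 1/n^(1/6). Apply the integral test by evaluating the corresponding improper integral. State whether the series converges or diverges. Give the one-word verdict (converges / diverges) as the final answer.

Let f(x) = x^(-1/6). Then f is positive, continuous, and decreasing on [3, infinity), so the integral test applies.
Compute the improper integral int_{3}^infinity f(x) dx:
  antiderivative F(x) = 6*x^(5/6)/5.
  As x -> infinity, F(x) -> infinity (since p = 1/6 < 1).
  So the integral diverges. By the integral test, the series diverges.

diverges


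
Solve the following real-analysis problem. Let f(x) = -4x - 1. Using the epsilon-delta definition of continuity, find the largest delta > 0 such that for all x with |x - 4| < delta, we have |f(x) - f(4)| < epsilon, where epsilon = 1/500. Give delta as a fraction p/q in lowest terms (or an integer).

We compute f(4) = -4*(4) - 1 = -17.
|f(x) - f(4)| = |-4x - 1 - (-17)| = |-4(x - 4)| = 4|x - 4|.
We need 4|x - 4| < 1/500, i.e. |x - 4| < 1/500 / 4 = 1/2000.
So any delta <= 1/2000 works. Conversely, if delta > 1/2000, then x = 4 + 1/2000 satisfies |x - 4| = 1/2000 < delta but |f(x) - f(4)| = 4 * 1/2000 = 1/500, which is not < 1/500; so no larger delta works.
Hence the largest such delta is 1/2000.

1/2000


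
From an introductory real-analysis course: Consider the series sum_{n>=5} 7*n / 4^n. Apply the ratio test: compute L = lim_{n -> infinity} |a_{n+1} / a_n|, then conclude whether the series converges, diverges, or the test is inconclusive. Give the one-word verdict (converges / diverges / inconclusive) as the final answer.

Let a_n denote the general term. Form the ratio a_{n+1}/a_n and simplify:
a_{n+1}/a_n = (n + 1)/(4*n)
Take the limit as n -> infinity: L = 1/4.
Since L = 1/4 < 1, the ratio test implies the series converges.

converges


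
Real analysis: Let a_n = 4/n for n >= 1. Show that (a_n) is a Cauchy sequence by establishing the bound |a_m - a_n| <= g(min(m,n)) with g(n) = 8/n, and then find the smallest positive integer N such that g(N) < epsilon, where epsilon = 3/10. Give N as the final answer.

For any m, n >= 1, by the triangle inequality:
|a_m - a_n| = |4/m - 4/n| <= 4*1/m + 4*1/n <= 8/min(m,n).
So g(n) = 8/n bounds the Cauchy difference. Since g(n) -> 0, (a_n) is Cauchy.
Now solve g(N) < 3/10: 8/N < 3/10 <=> N > 8 / (3/10) = 80/3.
The smallest integer strictly greater than 80/3 is N = 27.
Check: g(27) = 8/27 = 8/27 < 3/10; g(26) = 4/13 >= 3/10. So N = 27.

27


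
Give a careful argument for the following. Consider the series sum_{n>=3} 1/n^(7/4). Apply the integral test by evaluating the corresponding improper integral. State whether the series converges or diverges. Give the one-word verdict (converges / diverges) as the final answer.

Let f(x) = x^(-7/4). Then f is positive, continuous, and decreasing on [3, infinity), so the integral test applies.
Compute the improper integral int_{3}^infinity f(x) dx:
  antiderivative F(x) = -4/(3*x^(3/4)).
  As x -> infinity, F(x) -> 0 (since p = 7/4 > 1).
  So int = F(infinity) - F(3) = 0 - (-4*3^(1/4)/9) = 4*3^(1/4)/9.
  Finite, so by the integral test, the series converges.

converges


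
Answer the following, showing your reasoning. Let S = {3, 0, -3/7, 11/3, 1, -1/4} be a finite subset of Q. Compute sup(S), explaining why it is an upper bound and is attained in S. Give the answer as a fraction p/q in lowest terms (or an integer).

S is finite, so sup(S) = max(S).
Sorted decreasing:
11/3, 3, 1, 0, -1/4, -3/7
The extremum is 11/3.
For every x in S, x <= 11/3. And 11/3 is in S, so it is attained.
Therefore sup(S) = 11/3.

11/3


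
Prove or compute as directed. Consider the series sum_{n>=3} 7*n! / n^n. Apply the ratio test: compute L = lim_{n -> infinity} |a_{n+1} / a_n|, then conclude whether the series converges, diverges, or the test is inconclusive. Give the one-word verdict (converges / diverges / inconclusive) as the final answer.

Let a_n denote the general term. Form the ratio a_{n+1}/a_n and simplify:
a_{n+1}/a_n = (n/(n + 1))^n
Take the limit as n -> infinity: L = exp(-1).
Since L = exp(-1) < 1, the ratio test implies the series converges.

converges


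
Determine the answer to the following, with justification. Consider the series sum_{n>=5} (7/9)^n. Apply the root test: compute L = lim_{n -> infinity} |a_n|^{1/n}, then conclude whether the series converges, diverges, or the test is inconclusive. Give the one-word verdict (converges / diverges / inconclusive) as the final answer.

Let a_n denote the general term. Form |a_n|^(1/n) and simplify:
|a_n|^(1/n) = 7/9
Take the limit as n -> infinity: L = 7/9.
Since L = 7/9 < 1, the root test implies convergence.

converges


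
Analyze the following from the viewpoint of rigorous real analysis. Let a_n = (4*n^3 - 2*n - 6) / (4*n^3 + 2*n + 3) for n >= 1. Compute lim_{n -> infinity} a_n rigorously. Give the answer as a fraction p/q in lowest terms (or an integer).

Divide numerator and denominator by n^3, the highest power:
numerator / n^3 = 4 - 2/n^2 - 6/n^3
denominator / n^3 = 4 + 2/n^2 + 3/n^3
As n -> infinity, all terms of the form c/n^k (k >= 1) tend to 0.
So numerator / n^3 -> 4 and denominator / n^3 -> 4.
Therefore lim a_n = 1.

1


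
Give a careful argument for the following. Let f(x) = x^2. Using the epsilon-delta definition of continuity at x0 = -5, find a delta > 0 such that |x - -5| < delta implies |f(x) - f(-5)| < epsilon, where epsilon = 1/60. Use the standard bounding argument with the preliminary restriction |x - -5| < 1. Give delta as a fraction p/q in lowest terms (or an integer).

Factor: |x^2 - (-5)^2| = |x - -5| * |x + -5|.
Impose |x - -5| < 1 first. Then |x + -5| = |(x - -5) + 2*(-5)| <= |x - -5| + 2*|-5| < 1 + 10 = 11.
So |x^2 - (-5)^2| < delta * 11.
We need delta * 11 <= 1/60, i.e. delta <= 1/60/11 = 1/660.
Since 1/660 < 1, this is tighter than 1; take delta = 1/660.
So delta = 1/660 works.

1/660


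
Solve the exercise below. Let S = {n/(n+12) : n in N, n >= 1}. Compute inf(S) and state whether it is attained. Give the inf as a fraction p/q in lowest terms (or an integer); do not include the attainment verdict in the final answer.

Analysis:
- Values: 1/13, 1/7, 1/5, 1/4, ... strictly increasing.
- Minimum is 1/13 (n=1); inf = 1/13 (attained).
- n/(n+12) = 1 - 12/(n+12) -> 1 from below as n -> infinity, and never equals 1.
- So sup = 1 (not attained).
Conclusion: inf(S) = 1/13, attained in S.

1/13


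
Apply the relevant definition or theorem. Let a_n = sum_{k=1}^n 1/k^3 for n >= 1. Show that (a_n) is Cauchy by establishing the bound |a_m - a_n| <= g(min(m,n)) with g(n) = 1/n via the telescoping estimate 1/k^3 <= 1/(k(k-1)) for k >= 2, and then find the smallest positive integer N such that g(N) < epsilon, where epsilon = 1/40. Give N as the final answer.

For m > n >= 1: |a_m - a_n| = sum_{k=n+1}^m 1/k^3.
Use 1/k^3 <= 1/(k(k-1)) = 1/(k-1) - 1/k for k >= 2 (which holds since k^3 >= k^2 >= k(k-1) for k >= 2):
sum_{k=n+1}^m 1/k^3 <= sum_{k=n+1}^m (1/(k-1) - 1/k) = 1/n - 1/m <= 1/n.
By symmetry the same bound holds with n,m swapped, so |a_m - a_n| <= 1/min(m,n) = g(min(m,n)). Since g(n) -> 0, (a_n) is Cauchy.
Now solve g(N) < 1/40: 1/N < 1/40 <=> N > 1/(1/40) = 40.
The smallest integer strictly greater than 40 is N = 41.
Check: g(41) = 1/41 < 1/40; g(40) = 1/40 >= 1/40. So N = 41.

41


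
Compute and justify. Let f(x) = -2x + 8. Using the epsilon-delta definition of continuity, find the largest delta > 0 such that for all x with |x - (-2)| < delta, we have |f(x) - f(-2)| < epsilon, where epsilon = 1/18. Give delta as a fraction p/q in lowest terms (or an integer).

We compute f(-2) = -2*(-2) + 8 = 12.
|f(x) - f(-2)| = |-2x + 8 - (12)| = |-2(x - (-2))| = 2|x - (-2)|.
We need 2|x - (-2)| < 1/18, i.e. |x - (-2)| < 1/18 / 2 = 1/36.
So any delta <= 1/36 works. Conversely, if delta > 1/36, then x = -2 + 1/36 satisfies |x - (-2)| = 1/36 < delta but |f(x) - f(-2)| = 2 * 1/36 = 1/18, which is not < 1/18; so no larger delta works.
Hence the largest such delta is 1/36.

1/36


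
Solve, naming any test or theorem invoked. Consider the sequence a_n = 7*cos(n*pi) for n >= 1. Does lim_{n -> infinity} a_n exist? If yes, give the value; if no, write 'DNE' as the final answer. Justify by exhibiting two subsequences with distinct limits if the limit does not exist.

Examine the behaviour of a_n along subsequences.
cos(n*pi) = (-1)^n, so a_n = 7*(-1)^n. a_{2k} = 7 -> 7. a_{2k+1} = -7 -> -7.
Since these two subsequential limits are 7 and -7, distinct, the full sequence cannot converge (a convergent sequence has all subsequences tending to the same limit). So lim a_n does not exist.

DNE


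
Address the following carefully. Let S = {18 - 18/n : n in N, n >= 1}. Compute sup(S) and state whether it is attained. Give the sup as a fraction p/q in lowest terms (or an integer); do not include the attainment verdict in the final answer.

Analysis:
- Values: 0, 9, 12, 27/2, ... strictly increasing.
- Minimum is 0 (n=1); inf = 0 (attained).
- 18 - 18/n -> 18 from below; sup = 18, not attained.
Conclusion: sup(S) = 18, not attained in S.

18


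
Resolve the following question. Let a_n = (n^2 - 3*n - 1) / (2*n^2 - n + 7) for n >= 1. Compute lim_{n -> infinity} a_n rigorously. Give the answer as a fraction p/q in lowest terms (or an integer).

Divide numerator and denominator by n^2, the highest power:
numerator / n^2 = 1 - 3/n - 1/n^2
denominator / n^2 = 2 - 1/n + 7/n^2
As n -> infinity, all terms of the form c/n^k (k >= 1) tend to 0.
So numerator / n^2 -> 1 and denominator / n^2 -> 2.
Therefore lim a_n = 1/2.

1/2


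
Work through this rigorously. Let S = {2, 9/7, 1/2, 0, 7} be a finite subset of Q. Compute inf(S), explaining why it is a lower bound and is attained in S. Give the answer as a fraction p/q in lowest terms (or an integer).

S is finite, so inf(S) = min(S).
Sorted increasing:
0, 1/2, 9/7, 2, 7
The extremum is 0.
For every x in S, x >= 0. And 0 is in S, so it is attained.
Therefore inf(S) = 0.

0


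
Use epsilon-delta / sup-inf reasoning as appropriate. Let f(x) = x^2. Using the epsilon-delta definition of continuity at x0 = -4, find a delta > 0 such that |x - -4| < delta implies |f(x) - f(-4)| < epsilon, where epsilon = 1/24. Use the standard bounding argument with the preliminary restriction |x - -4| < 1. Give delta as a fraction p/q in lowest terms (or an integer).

Factor: |x^2 - (-4)^2| = |x - -4| * |x + -4|.
Impose |x - -4| < 1 first. Then |x + -4| = |(x - -4) + 2*(-4)| <= |x - -4| + 2*|-4| < 1 + 8 = 9.
So |x^2 - (-4)^2| < delta * 9.
We need delta * 9 <= 1/24, i.e. delta <= 1/24/9 = 1/216.
Since 1/216 < 1, this is tighter than 1; take delta = 1/216.
So delta = 1/216 works.

1/216


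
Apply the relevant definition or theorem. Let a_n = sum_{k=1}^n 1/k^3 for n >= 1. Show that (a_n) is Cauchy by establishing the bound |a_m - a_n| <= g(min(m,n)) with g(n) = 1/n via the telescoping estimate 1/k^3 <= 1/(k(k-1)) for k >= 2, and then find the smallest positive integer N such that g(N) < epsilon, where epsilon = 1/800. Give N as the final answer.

For m > n >= 1: |a_m - a_n| = sum_{k=n+1}^m 1/k^3.
Use 1/k^3 <= 1/(k(k-1)) = 1/(k-1) - 1/k for k >= 2 (which holds since k^3 >= k^2 >= k(k-1) for k >= 2):
sum_{k=n+1}^m 1/k^3 <= sum_{k=n+1}^m (1/(k-1) - 1/k) = 1/n - 1/m <= 1/n.
By symmetry the same bound holds with n,m swapped, so |a_m - a_n| <= 1/min(m,n) = g(min(m,n)). Since g(n) -> 0, (a_n) is Cauchy.
Now solve g(N) < 1/800: 1/N < 1/800 <=> N > 1/(1/800) = 800.
The smallest integer strictly greater than 800 is N = 801.
Check: g(801) = 1/801 < 1/800; g(800) = 1/800 >= 1/800. So N = 801.

801


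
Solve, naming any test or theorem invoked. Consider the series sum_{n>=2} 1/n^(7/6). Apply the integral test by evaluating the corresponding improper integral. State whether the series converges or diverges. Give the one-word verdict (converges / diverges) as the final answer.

Let f(x) = x^(-7/6). Then f is positive, continuous, and decreasing on [2, infinity), so the integral test applies.
Compute the improper integral int_{2}^infinity f(x) dx:
  antiderivative F(x) = -6/x^(1/6).
  As x -> infinity, F(x) -> 0 (since p = 7/6 > 1).
  So int = F(infinity) - F(2) = 0 - (-3*2^(5/6)) = 3*2^(5/6).
  Finite, so by the integral test, the series converges.

converges


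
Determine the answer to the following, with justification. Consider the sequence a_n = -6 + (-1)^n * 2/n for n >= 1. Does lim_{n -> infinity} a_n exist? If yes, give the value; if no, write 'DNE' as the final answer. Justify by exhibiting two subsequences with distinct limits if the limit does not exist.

Examine the behaviour of a_n along subsequences.
Even-n subsequence a_{2k} = -6 + 2/(2k) -> -6. Odd-n subsequence a_{2k+1} = -6 - 2/(2k+1) -> -6. Both tend to -6, which suggests the limit is -6; verify directly.
|a_n - (-6)| = |(-1)^n * 2/n| = 2/n for every n >= 1.
Given epsilon > 0, choose a positive integer N > 2/epsilon. Then for all n >= N, |a_n - (-6)| = 2/n <= 2/N < epsilon.
So by the definition of the limit, lim a_n exists and equals -6.

-6


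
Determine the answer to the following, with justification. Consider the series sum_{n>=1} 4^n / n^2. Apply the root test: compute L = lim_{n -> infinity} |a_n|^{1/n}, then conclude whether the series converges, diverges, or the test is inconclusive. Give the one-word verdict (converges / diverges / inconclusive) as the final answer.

Let a_n denote the general term. Form |a_n|^(1/n) and simplify:
|a_n|^(1/n) = 4/n^(2/n)
Take the limit as n -> infinity: L = 4.
Since L = 4 > 1, the root test implies divergence.

diverges


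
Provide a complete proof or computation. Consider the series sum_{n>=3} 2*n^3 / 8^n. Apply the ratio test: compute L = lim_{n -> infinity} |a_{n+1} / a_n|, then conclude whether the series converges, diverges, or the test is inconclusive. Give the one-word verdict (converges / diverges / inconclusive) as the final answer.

Let a_n denote the general term. Form the ratio a_{n+1}/a_n and simplify:
a_{n+1}/a_n = (n + 1)^3/(8*n^3)
Take the limit as n -> infinity: L = 1/8.
Since L = 1/8 < 1, the ratio test implies the series converges.

converges


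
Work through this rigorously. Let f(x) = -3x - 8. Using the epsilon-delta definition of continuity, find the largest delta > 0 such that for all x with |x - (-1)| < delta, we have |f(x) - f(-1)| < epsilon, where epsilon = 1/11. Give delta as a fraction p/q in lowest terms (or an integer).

We compute f(-1) = -3*(-1) - 8 = -5.
|f(x) - f(-1)| = |-3x - 8 - (-5)| = |-3(x - (-1))| = 3|x - (-1)|.
We need 3|x - (-1)| < 1/11, i.e. |x - (-1)| < 1/11 / 3 = 1/33.
So any delta <= 1/33 works. Conversely, if delta > 1/33, then x = -1 + 1/33 satisfies |x - (-1)| = 1/33 < delta but |f(x) - f(-1)| = 3 * 1/33 = 1/11, which is not < 1/11; so no larger delta works.
Hence the largest such delta is 1/33.

1/33


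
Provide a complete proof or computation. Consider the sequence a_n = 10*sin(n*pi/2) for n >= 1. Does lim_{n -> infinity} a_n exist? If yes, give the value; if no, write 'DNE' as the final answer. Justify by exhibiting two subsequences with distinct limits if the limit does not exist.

Examine the behaviour of a_n along subsequences.
a_{4k+1} = 10*sin(pi/2 + 2k*pi) = 10 -> 10. a_{4k+3} = 10*sin(3pi/2 + 2k*pi) = -10 -> -10.
Since these two subsequential limits are 10 and -10, distinct, the full sequence cannot converge (a convergent sequence has all subsequences tending to the same limit). So lim a_n does not exist.

DNE


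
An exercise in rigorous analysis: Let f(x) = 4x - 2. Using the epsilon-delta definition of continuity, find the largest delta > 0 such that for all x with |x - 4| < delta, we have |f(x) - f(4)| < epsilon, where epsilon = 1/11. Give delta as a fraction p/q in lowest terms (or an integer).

We compute f(4) = 4*(4) - 2 = 14.
|f(x) - f(4)| = |4x - 2 - (14)| = |4(x - 4)| = 4|x - 4|.
We need 4|x - 4| < 1/11, i.e. |x - 4| < 1/11 / 4 = 1/44.
So any delta <= 1/44 works. Conversely, if delta > 1/44, then x = 4 + 1/44 satisfies |x - 4| = 1/44 < delta but |f(x) - f(4)| = 4 * 1/44 = 1/11, which is not < 1/11; so no larger delta works.
Hence the largest such delta is 1/44.

1/44


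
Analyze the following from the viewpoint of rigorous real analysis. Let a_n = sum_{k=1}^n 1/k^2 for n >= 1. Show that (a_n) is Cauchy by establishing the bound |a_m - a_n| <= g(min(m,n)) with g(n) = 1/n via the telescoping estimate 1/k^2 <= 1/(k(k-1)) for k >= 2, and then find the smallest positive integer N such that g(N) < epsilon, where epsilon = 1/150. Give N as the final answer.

For m > n >= 1: |a_m - a_n| = sum_{k=n+1}^m 1/k^2.
Use 1/k^2 <= 1/(k(k-1)) = 1/(k-1) - 1/k for k >= 2:
sum_{k=n+1}^m 1/k^2 <= sum_{k=n+1}^m (1/(k-1) - 1/k) = 1/n - 1/m <= 1/n.
By symmetry the same bound holds with n,m swapped, so |a_m - a_n| <= 1/min(m,n) = g(min(m,n)). Since g(n) -> 0, (a_n) is Cauchy.
Now solve g(N) < 1/150: 1/N < 1/150 <=> N > 1/(1/150) = 150.
The smallest integer strictly greater than 150 is N = 151.
Check: g(151) = 1/151 < 1/150; g(150) = 1/150 >= 1/150. So N = 151.

151


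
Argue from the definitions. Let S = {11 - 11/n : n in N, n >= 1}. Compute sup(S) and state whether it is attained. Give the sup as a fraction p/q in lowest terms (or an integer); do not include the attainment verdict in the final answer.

Analysis:
- Values: 0, 11/2, 22/3, 33/4, ... strictly increasing.
- Minimum is 0 (n=1); inf = 0 (attained).
- 11 - 11/n -> 11 from below; sup = 11, not attained.
Conclusion: sup(S) = 11, not attained in S.

11


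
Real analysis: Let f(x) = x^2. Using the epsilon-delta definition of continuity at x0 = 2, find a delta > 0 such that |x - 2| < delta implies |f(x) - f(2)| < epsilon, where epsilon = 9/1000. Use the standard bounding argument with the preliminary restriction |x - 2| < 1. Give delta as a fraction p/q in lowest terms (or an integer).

Factor: |x^2 - (2)^2| = |x - 2| * |x + 2|.
Impose |x - 2| < 1 first. Then |x + 2| = |(x - 2) + 2*(2)| <= |x - 2| + 2*|2| < 1 + 4 = 5.
So |x^2 - (2)^2| < delta * 5.
We need delta * 5 <= 9/1000, i.e. delta <= 9/1000/5 = 9/5000.
Since 9/5000 < 1, this is tighter than 1; take delta = 9/5000.
So delta = 9/5000 works.

9/5000


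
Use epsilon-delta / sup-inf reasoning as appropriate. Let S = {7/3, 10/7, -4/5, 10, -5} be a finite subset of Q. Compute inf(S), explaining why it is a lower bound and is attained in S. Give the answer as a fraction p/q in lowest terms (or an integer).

S is finite, so inf(S) = min(S).
Sorted increasing:
-5, -4/5, 10/7, 7/3, 10
The extremum is -5.
For every x in S, x >= -5. And -5 is in S, so it is attained.
Therefore inf(S) = -5.

-5


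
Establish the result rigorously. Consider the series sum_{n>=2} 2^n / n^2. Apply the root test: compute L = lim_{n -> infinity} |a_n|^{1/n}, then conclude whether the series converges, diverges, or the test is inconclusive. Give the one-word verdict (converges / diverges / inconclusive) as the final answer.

Let a_n denote the general term. Form |a_n|^(1/n) and simplify:
|a_n|^(1/n) = 2/n^(2/n)
Take the limit as n -> infinity: L = 2.
Since L = 2 > 1, the root test implies divergence.

diverges


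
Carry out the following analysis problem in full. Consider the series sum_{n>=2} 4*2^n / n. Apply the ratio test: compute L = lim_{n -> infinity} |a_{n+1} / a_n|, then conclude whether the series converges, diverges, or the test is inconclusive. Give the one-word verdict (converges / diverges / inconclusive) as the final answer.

Let a_n denote the general term. Form the ratio a_{n+1}/a_n and simplify:
a_{n+1}/a_n = 2*n/(n + 1)
Take the limit as n -> infinity: L = 2.
Since L = 2 > 1 (or L = infinity), the ratio test implies the series diverges.

diverges


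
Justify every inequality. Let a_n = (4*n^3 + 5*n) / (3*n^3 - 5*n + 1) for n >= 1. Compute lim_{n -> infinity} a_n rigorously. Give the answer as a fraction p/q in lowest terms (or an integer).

Divide numerator and denominator by n^3, the highest power:
numerator / n^3 = 4 + 5/n^2
denominator / n^3 = 3 - 5/n^2 + n^(-3)
As n -> infinity, all terms of the form c/n^k (k >= 1) tend to 0.
So numerator / n^3 -> 4 and denominator / n^3 -> 3.
Therefore lim a_n = 4/3.

4/3


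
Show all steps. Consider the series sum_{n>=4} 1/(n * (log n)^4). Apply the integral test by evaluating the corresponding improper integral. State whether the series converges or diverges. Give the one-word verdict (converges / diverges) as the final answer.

Let f(x) = 1/(x*log(x)^4). Then f is positive, continuous, and decreasing on [4, infinity), so the integral test applies.
Compute the improper integral int_{4}^infinity f(x) dx:
  antiderivative F(x) = -1/(3*log(x)^3).
  F(x) -> 0 as x -> infinity.  int = 0 - F(4) = 1/(3*log(4)^3) < infinity. By the integral test, the series converges.

converges


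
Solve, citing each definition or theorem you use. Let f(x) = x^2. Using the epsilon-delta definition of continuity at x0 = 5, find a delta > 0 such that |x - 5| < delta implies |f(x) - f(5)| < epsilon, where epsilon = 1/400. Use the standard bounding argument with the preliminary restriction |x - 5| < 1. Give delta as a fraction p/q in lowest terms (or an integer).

Factor: |x^2 - (5)^2| = |x - 5| * |x + 5|.
Impose |x - 5| < 1 first. Then |x + 5| = |(x - 5) + 2*(5)| <= |x - 5| + 2*|5| < 1 + 10 = 11.
So |x^2 - (5)^2| < delta * 11.
We need delta * 11 <= 1/400, i.e. delta <= 1/400/11 = 1/4400.
Since 1/4400 < 1, this is tighter than 1; take delta = 1/4400.
So delta = 1/4400 works.

1/4400


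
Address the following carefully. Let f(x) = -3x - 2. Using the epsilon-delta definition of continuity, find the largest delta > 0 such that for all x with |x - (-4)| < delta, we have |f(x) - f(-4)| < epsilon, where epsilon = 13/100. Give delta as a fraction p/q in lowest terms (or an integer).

We compute f(-4) = -3*(-4) - 2 = 10.
|f(x) - f(-4)| = |-3x - 2 - (10)| = |-3(x - (-4))| = 3|x - (-4)|.
We need 3|x - (-4)| < 13/100, i.e. |x - (-4)| < 13/100 / 3 = 13/300.
So any delta <= 13/300 works. Conversely, if delta > 13/300, then x = -4 + 13/300 satisfies |x - (-4)| = 13/300 < delta but |f(x) - f(-4)| = 3 * 13/300 = 13/100, which is not < 13/100; so no larger delta works.
Hence the largest such delta is 13/300.

13/300


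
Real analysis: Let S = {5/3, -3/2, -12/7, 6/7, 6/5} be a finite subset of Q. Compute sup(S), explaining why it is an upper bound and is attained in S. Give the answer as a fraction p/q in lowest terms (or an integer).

S is finite, so sup(S) = max(S).
Sorted decreasing:
5/3, 6/5, 6/7, -3/2, -12/7
The extremum is 5/3.
For every x in S, x <= 5/3. And 5/3 is in S, so it is attained.
Therefore sup(S) = 5/3.

5/3


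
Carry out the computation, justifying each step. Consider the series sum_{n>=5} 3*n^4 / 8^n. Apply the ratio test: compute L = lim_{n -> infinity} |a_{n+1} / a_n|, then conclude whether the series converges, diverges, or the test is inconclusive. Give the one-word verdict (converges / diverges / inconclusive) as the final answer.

Let a_n denote the general term. Form the ratio a_{n+1}/a_n and simplify:
a_{n+1}/a_n = (n + 1)^4/(8*n^4)
Take the limit as n -> infinity: L = 1/8.
Since L = 1/8 < 1, the ratio test implies the series converges.

converges


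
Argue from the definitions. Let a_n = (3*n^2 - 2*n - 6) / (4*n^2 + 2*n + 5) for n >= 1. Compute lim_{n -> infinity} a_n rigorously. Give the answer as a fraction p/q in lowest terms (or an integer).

Divide numerator and denominator by n^2, the highest power:
numerator / n^2 = 3 - 2/n - 6/n^2
denominator / n^2 = 4 + 2/n + 5/n^2
As n -> infinity, all terms of the form c/n^k (k >= 1) tend to 0.
So numerator / n^2 -> 3 and denominator / n^2 -> 4.
Therefore lim a_n = 3/4.

3/4


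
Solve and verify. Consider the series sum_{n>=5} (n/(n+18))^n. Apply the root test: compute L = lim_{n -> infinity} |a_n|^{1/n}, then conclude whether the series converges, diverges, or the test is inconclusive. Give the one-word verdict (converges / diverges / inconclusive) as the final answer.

Let a_n denote the general term. Form |a_n|^(1/n) and simplify:
|a_n|^(1/n) = n/(n + 18)
Take the limit as n -> infinity: L = 1.
Since L = 1, the root test is inconclusive. (In fact a_n = (n/(n+18))^n -> e^(-18) != 0, so the nth-term test shows divergence; but the root test itself gives no conclusion.)

inconclusive


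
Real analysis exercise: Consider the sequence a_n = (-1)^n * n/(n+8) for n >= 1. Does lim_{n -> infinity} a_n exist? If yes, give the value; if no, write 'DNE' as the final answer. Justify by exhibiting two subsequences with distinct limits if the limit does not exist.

Examine the behaviour of a_n along subsequences.
a_{2k} = 2k/(2k+8) -> 1. a_{2k+1} = -(2k+1)/(2k+9) -> -1.
Since these two subsequential limits are 1 and -1, distinct, the full sequence cannot converge (a convergent sequence has all subsequences tending to the same limit). So lim a_n does not exist.

DNE


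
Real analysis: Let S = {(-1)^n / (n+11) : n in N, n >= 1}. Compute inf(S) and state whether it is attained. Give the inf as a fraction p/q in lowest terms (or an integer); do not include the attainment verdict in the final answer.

Analysis:
- Values: -1/12, 1/13, -1/14, 1/15, -1/16, ...
- Positive terms (even n): 1/(2+11), 1/(4+11), ... decreasing -> max = 1/13 (n=2).
- Negative terms (odd n): -1/(1+11), -1/(3+11), ... increasing -> min = -1/12 (n=1).
- So sup = 1/13 (attained at n=2); inf = -1/12 (attained at n=1).
Conclusion: inf(S) = -1/12, attained in S.

-1/12


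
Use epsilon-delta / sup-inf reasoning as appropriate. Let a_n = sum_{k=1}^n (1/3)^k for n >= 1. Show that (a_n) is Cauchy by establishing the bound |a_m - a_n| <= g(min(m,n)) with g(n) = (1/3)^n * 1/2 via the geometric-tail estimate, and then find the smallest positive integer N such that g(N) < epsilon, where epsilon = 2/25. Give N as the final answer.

For m > n >= 1: |a_m - a_n| = sum_{k=n+1}^m (1/3)^k < sum_{k=n+1}^infinity (1/3)^k = (1/3)^(n+1) / (1 - 1/3) = (1/3)^n * (1/3) * (3/2) = (1/3)^n * 1/2.
So g(n) = (1/3)^n / 2. Since g(n) -> 0, (a_n) is Cauchy.
Now solve g(N) < 2/25: (1/3)^N / 2 < 2/25 <=> 3^N > 1 / (2 * 2/25) = 25/4.
Check powers of 3: 3^1 = 3 <= 25/4, 3^2 = 9 > 25/4.
So the smallest such N is 2. Check: g(2) = 1/(2 * 9) = 1/18 < 2/25.

2


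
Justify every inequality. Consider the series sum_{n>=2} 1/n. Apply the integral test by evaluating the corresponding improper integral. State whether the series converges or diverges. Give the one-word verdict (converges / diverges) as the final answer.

Let f(x) = 1/x. Then f is positive, continuous, and decreasing on [2, infinity), so the integral test applies.
Compute the improper integral int_{2}^infinity f(x) dx:
  antiderivative F(x) = log(x).
  As x -> infinity, log(x) -> infinity.
  So int = infinity - log(2) = infinity. By the integral test, the series diverges.

diverges


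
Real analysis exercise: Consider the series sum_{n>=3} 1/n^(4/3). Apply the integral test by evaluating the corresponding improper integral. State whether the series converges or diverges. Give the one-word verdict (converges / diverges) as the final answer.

Let f(x) = x^(-4/3). Then f is positive, continuous, and decreasing on [3, infinity), so the integral test applies.
Compute the improper integral int_{3}^infinity f(x) dx:
  antiderivative F(x) = -3/x^(1/3).
  As x -> infinity, F(x) -> 0 (since p = 4/3 > 1).
  So int = F(infinity) - F(3) = 0 - (-3^(2/3)) = 3^(2/3).
  Finite, so by the integral test, the series converges.

converges


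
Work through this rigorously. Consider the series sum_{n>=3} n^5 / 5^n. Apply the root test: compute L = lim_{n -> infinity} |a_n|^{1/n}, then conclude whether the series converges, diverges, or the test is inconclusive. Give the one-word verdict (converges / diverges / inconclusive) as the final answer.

Let a_n denote the general term. Form |a_n|^(1/n) and simplify:
|a_n|^(1/n) = n^(5/n)/5
Take the limit as n -> infinity: L = 1/5.
Since L = 1/5 < 1, the root test implies convergence.

converges


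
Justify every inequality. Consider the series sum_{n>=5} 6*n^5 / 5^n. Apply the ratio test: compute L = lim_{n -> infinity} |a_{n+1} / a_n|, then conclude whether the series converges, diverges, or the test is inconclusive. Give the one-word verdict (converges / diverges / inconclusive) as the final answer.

Let a_n denote the general term. Form the ratio a_{n+1}/a_n and simplify:
a_{n+1}/a_n = (n + 1)^5/(5*n^5)
Take the limit as n -> infinity: L = 1/5.
Since L = 1/5 < 1, the ratio test implies the series converges.

converges
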